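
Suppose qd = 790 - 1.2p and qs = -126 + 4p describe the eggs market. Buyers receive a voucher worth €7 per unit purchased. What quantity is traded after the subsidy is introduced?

Pre-subsidy: 790 - 1.2p = -126 + 4p gives p* = 2290/13, q* = 7522/13.
With the rebate, buyers effectively pay pb = ps − 7, where ps is the price sellers receive.
Demand in terms of ps becomes qd = 790 − 1.2(ps − 7) = 798.4 - 1.2ps. Setting this equal to supply: 798.4 - 1.2ps = -126 + 4ps, so ps = 2311/13.
Buyers pay pb = 2311/13 − 7 = 2220/13; q' = -126 + 4·(2311/13) = 7606/13.

q' = 7606/13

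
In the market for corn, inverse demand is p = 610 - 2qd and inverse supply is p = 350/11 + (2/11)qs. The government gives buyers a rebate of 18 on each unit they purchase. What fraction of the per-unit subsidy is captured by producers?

Pre-subsidy: 610 - 2q = 350/11 + (2/11)q gives q* = 265 and p* = 80.
With the rebate, buyers effectively pay pb = ps − 18, where ps is the price sellers receive.
On the curves, pb = 610 - 2q and ps = 350/11 + (2/11)q; the wedge ps − pb = 18 gives 350/11 + (2/11)q − (610 - 2q) = 18, so q' = 273.25.
Then pb = 610 − 2·273.25 = 63.5 and ps = 350/11 + (2/11)·273.25 = 81.5.
Buyers' price falls by p* − pb = 80 − 63.5 = 16.5; sellers' price rises by ps − p* = 81.5 − 80 = 1.5.
So producers capture 1.5/18 = 1/12 of each unit of subsidy.

Producer share = 1/12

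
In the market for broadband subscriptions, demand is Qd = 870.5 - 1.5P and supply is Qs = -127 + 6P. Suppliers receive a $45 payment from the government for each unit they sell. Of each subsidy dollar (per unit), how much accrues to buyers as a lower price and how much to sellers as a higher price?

Pre-subsidy: 870.5 - 1.5P = -127 + 6P gives P* = 133, Q* = 671.
With the subsidy, sellers receive Ps = Pb + 45 for each unit, where Pb is the price buyers pay.
Supply in terms of Pb becomes Qs = -127 + 6(Pb + 45) = 143 + 6Pb. Setting this equal to demand: 870.5 - 1.5Pb = 143 + 6Pb, so Pb = 97.
Sellers receive Ps = 97 + 45 = 142; Q' = 870.5 − 1.5·97 = 725.
Buyers' price falls by P* − Pb = 133 − 97 = 36; sellers' price rises by Ps − P* = 142 − 133 = 9.

Buyers gain $36 per unit; sellers gain $9 per unit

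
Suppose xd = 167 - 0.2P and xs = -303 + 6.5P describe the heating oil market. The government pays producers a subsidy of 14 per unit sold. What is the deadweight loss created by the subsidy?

Deadweight loss = 1274/67

Pre-subsidy: 167 - 0.2P = -303 + 6.5P gives P* = 4700/67, x* = 10249/67.
With the subsidy, sellers receive Ps = Pb + 14 for each unit, where Pb is the price buyers pay.
Supply in terms of Pb becomes xs = -303 + 6.5(Pb + 14) = -212 + 6.5Pb. Setting this equal to demand: 167 - 0.2Pb = -212 + 6.5Pb, so Pb = 3790/67.
Sellers receive Ps = 3790/67 + 14 = 4728/67; x' = 167 − 0.2·(3790/67) = 10431/67.
The subsidy expands output by 10431/67 − 10249/67 = 182/67 past the efficient level; on those units the gap between marginal cost and willingness to pay runs from 0 up to 14.
DWL = ½ × 14 × 182/67 = 1274/67.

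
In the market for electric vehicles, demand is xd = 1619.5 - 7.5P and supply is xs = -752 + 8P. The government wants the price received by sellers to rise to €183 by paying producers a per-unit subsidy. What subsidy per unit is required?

At a seller price of 183, quantity supplied is -752 + 8·183 = 712.
Buyers absorb 712 only when they pay Pb with 1619.5 − 7.5·Pb = 712, i.e. Pb = 121.
s = Ps − Pb = 183 − 121 = 62.

Required subsidy s = €62 per unit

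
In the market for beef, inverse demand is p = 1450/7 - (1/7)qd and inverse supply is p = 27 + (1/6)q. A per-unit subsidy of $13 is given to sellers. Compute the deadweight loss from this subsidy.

Deadweight loss = $273

Pre-subsidy: 1450/7 - (1/7)q = 27 + (1/6)q gives q* = 582 and p* = 124.
With the subsidy, sellers receive ps = pb + 13 for each unit, where pb is the price buyers pay.
On the curves, pb = 1450/7 - (1/7)q and ps = 27 + (1/6)q; the wedge ps − pb = 13 gives 27 + (1/6)q − (1450/7 - (1/7)q) = 13, so q' = 624.
Then pb = 1450/7 − (1/7)·624 = 118 and ps = 27 + (1/6)·624 = 131.
The subsidy expands output by 624 − 582 = 42 past the efficient level; on those units the gap between marginal cost and willingness to pay runs from 0 up to 13.
DWL = ½ × 13 × 42 = 273.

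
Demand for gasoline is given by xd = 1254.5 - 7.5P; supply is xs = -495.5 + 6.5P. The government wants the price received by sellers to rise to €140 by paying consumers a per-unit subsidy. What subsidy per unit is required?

Required subsidy s = €28 per unit

At a seller price of 140, quantity supplied is -495.5 + 6.5·140 = 414.5.
Buyers absorb 414.5 only when they pay Pb with 1254.5 − 7.5·Pb = 414.5, i.e. Pb = 112.
s = Ps − Pb = 140 − 112 = 28.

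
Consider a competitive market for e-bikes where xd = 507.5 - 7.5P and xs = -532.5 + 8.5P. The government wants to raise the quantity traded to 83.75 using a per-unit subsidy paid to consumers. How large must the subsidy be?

At x = 83.75, invert demand for the buyer price: Pb = (507.5 − 83.75)/7.5 = 56.5; invert supply for the seller price: Ps = (83.75 − (-532.5))/8.5 = 72.5.
The subsidy must fill the gap: s = Ps − Pb = 72.5 − 56.5 = 16.

Required subsidy s = 16 per unit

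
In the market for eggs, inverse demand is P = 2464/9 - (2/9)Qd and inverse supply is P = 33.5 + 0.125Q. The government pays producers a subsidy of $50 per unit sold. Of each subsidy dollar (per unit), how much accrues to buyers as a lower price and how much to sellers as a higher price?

Buyers gain $32 per unit; sellers gain $18 per unit

Pre-subsidy: 2464/9 - (2/9)Q = 33.5 + 0.125Q gives Q* = 692 and P* = 120.
With the subsidy, sellers receive Ps = Pb + 50 for each unit, where Pb is the price buyers pay.
On the curves, Pb = 2464/9 - (2/9)Q and Ps = 33.5 + 0.125Q; the wedge Ps − Pb = 50 gives 33.5 + 0.125Q − (2464/9 - (2/9)Q) = 50, so Q' = 836.
Then Pb = 2464/9 − (2/9)·836 = 88 and Ps = 33.5 + 0.125·836 = 138.
Buyers' price falls by P* − Pb = 120 − 88 = 32; sellers' price rises by Ps − P* = 138 − 120 = 18.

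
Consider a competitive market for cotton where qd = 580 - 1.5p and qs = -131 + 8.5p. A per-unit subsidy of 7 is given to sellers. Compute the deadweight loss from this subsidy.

Deadweight loss = 31.2375

Pre-subsidy: 580 - 1.5p = -131 + 8.5p gives p* = 71.1, q* = 473.35.
With the subsidy, sellers receive ps = pb + 7 for each unit, where pb is the price buyers pay.
Supply in terms of pb becomes qs = -131 + 8.5(pb + 7) = -71.5 + 8.5pb. Setting this equal to demand: 580 - 1.5pb = -71.5 + 8.5pb, so pb = 65.15.
Sellers receive ps = 65.15 + 7 = 72.15; q' = 580 − 1.5·65.15 = 482.275.
The subsidy expands output by 482.275 − 473.35 = 8.925 past the efficient level; on those units the gap between marginal cost and willingness to pay runs from 0 up to 7.
DWL = ½ × 7 × 8.925 = 31.2375.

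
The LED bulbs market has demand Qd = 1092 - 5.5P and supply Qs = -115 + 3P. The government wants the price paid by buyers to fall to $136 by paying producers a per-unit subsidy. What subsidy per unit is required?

At a buyer price of 136, quantity demanded is 1092 − 5.5·136 = 344.
Sellers supply 344 only when they receive Ps with -115 + 3·Ps = 344, i.e. Ps = 153.
s = Ps − Pb = 153 − 136 = 17.

Required subsidy s = $17 per unit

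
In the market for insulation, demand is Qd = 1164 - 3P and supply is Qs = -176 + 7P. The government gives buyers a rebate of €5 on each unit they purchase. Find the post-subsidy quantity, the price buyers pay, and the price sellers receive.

Pre-subsidy: 1164 - 3P = -176 + 7P gives P* = 134, Q* = 762.
With the rebate, buyers effectively pay Pb = Ps − 5, where Ps is the price sellers receive.
Demand in terms of Ps becomes Qd = 1164 − 3(Ps − 5) = 1179 - 3Ps. Setting this equal to supply: 1179 - 3Ps = -176 + 7Ps, so Ps = 135.5.
Buyers pay Pb = 135.5 − 5 = 130.5; Q' = -176 + 7·135.5 = 772.5.

Q' = 772.5; buyers pay €130.5; sellers receive €135.5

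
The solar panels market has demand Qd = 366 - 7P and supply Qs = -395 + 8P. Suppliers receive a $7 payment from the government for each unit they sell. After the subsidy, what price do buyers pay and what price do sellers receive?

Buyers pay $47; sellers receive $54

Pre-subsidy: 366 - 7P = -395 + 8P gives P* = 761/15, Q* = 163/15.
With the subsidy, sellers receive Ps = Pb + 7 for each unit, where Pb is the price buyers pay.
Supply in terms of Pb becomes Qs = -395 + 8(Pb + 7) = -339 + 8Pb. Setting this equal to demand: 366 - 7Pb = -339 + 8Pb, so Pb = 47.
Sellers receive Ps = 47 + 7 = 54; Q' = 366 − 7·47 = 37.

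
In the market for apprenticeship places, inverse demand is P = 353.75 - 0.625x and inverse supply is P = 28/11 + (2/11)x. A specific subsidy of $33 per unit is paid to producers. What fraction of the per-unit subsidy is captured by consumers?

Pre-subsidy: 353.75 - 0.625x = 28/11 + (2/11)x gives x* = 30906/71 and P* = 5800/71.
With the subsidy, sellers receive Ps = Pb + 33 for each unit, where Pb is the price buyers pay.
On the curves, Pb = 353.75 - 0.625x and Ps = 28/11 + (2/11)x; the wedge Ps − Pb = 33 gives 28/11 + (2/11)x − (353.75 - 0.625x) = 33, so x' = 33810/71.
Then Pb = 353.75 − 0.625·(33810/71) = 3985/71 and Ps = 28/11 + (2/11)·(33810/71) = 6328/71.
Buyers' price falls by P* − Pb = 5800/71 − 3985/71 = 1815/71; sellers' price rises by Ps − P* = 6328/71 − 5800/71 = 528/71.
So consumers capture (1815/71)/33 = 55/71 of each unit of subsidy.

Consumer share = 55/71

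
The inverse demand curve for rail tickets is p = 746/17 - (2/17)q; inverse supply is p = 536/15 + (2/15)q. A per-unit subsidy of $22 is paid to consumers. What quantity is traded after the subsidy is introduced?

Pre-subsidy: 746/17 - (2/17)q = 536/15 + (2/15)q gives q* = 32.46875 and p* = 40.0625.
With the rebate, buyers effectively pay pb = ps − 22, where ps is the price sellers receive.
On the curves, pb = 746/17 - (2/17)q and ps = 536/15 + (2/15)q; the wedge ps − pb = 22 gives 536/15 + (2/15)q − (746/17 - (2/17)q) = 22, so q' = 120.125.
Then pb = 746/17 − (2/17)·120.125 = 29.75 and ps = 536/15 + (2/15)·120.125 = 51.75.

q' = 120.125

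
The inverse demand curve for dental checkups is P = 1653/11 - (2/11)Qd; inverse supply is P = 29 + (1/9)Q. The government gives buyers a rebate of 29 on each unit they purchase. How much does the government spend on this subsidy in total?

Pre-subsidy: 1653/11 - (2/11)Q = 29 + (1/9)Q gives Q* = 414 and P* = 75.
With the rebate, buyers effectively pay Pb = Ps − 29, where Ps is the price sellers receive.
On the curves, Pb = 1653/11 - (2/11)Q and Ps = 29 + (1/9)Q; the wedge Ps − Pb = 29 gives 29 + (1/9)Q − (1653/11 - (2/11)Q) = 29, so Q' = 513.
Then Pb = 1653/11 − (2/11)·513 = 57 and Ps = 29 + (1/9)·513 = 86.
Government outlay = subsidy × quantity = 29 × 513 = 14877.

Government cost = 14877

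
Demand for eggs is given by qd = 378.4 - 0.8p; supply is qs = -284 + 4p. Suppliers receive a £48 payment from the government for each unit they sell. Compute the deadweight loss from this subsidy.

Deadweight loss = £768

Pre-subsidy: 378.4 - 0.8p = -284 + 4p gives p* = 138, q* = 268.
With the subsidy, sellers receive ps = pb + 48 for each unit, where pb is the price buyers pay.
Supply in terms of pb becomes qs = -284 + 4(pb + 48) = -92 + 4pb. Setting this equal to demand: 378.4 - 0.8pb = -92 + 4pb, so pb = 98.
Sellers receive ps = 98 + 48 = 146; q' = 378.4 − 0.8·98 = 300.
The subsidy expands output by 300 − 268 = 32 past the efficient level; on those units the gap between marginal cost and willingness to pay runs from 0 up to 48.
DWL = ½ × 48 × 32 = 768.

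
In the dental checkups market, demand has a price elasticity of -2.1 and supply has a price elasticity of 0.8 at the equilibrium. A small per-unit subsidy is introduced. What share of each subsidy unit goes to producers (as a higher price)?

Producer share = 21/29

For a small subsidy around the equilibrium, the benefit split depends on the relative slopes, which at a point are proportional to the elasticities.
Buyer share = εs/(εs + |εd|) = 0.8/(0.8 + 2.1) = 8/29; seller share = |εd|/(εs + |εd|) = 21/29.
So producers capture 21/29 of the subsidy.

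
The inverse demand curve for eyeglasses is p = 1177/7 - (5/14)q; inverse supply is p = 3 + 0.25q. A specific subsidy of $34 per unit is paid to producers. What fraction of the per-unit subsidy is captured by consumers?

Pre-subsidy: 1177/7 - (5/14)q = 3 + 0.25q gives q* = 272 and p* = 71.
With the subsidy, sellers receive ps = pb + 34 for each unit, where pb is the price buyers pay.
On the curves, pb = 1177/7 - (5/14)q and ps = 3 + 0.25q; the wedge ps − pb = 34 gives 3 + 0.25q − (1177/7 - (5/14)q) = 34, so q' = 328.
Then pb = 1177/7 − (5/14)·328 = 51 and ps = 3 + 0.25·328 = 85.
Buyers' price falls by p* − pb = 71 − 51 = 20; sellers' price rises by ps − p* = 85 − 71 = 14.
So consumers capture 20/34 = 10/17 of each unit of subsidy.

Consumer share = 10/17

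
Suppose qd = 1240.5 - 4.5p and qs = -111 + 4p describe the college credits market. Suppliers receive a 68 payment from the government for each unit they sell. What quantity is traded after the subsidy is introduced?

Pre-subsidy: 1240.5 - 4.5p = -111 + 4p gives p* = 159, q* = 525.
With the subsidy, sellers receive ps = pb + 68 for each unit, where pb is the price buyers pay.
Supply in terms of pb becomes qs = -111 + 4(pb + 68) = 161 + 4pb. Setting this equal to demand: 1240.5 - 4.5pb = 161 + 4pb, so pb = 127.
Sellers receive ps = 127 + 68 = 195; q' = 1240.5 − 4.5·127 = 669.

q' = 669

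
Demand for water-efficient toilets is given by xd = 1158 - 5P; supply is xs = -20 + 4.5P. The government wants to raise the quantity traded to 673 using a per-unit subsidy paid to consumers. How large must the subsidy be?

At x = 673, invert demand for the buyer price: Pb = (1158 − 673)/5 = 97; invert supply for the seller price: Ps = (673 − (-20))/4.5 = 154.
The subsidy must fill the gap: s = Ps − Pb = 154 − 97 = 57.

Required subsidy s = 57 per unit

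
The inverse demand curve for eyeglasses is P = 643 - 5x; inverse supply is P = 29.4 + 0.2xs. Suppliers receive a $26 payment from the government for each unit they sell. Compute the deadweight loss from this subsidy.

Pre-subsidy: 643 - 5x = 29.4 + 0.2x gives x* = 118 and P* = 53.
With the subsidy, sellers receive Ps = Pb + 26 for each unit, where Pb is the price buyers pay.
On the curves, Pb = 643 - 5x and Ps = 29.4 + 0.2x; the wedge Ps − Pb = 26 gives 29.4 + 0.2x − (643 - 5x) = 26, so x' = 123.
Then Pb = 643 − 5·123 = 28 and Ps = 29.4 + 0.2·123 = 54.
The subsidy expands output by 123 − 118 = 5 past the efficient level; on those units the gap between marginal cost and willingness to pay runs from 0 up to 26.
DWL = ½ × 26 × 5 = 65.

Deadweight loss = $65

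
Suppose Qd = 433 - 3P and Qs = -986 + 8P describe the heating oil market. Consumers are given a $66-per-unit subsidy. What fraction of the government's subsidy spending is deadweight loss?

DWL / government spending = 36/95

Pre-subsidy: 433 - 3P = -986 + 8P gives P* = 129, Q* = 46.
With the rebate, buyers effectively pay Pb = Ps − 66, where Ps is the price sellers receive.
Demand in terms of Ps becomes Qd = 433 − 3(Ps − 66) = 631 - 3Ps. Setting this equal to supply: 631 - 3Ps = -986 + 8Ps, so Ps = 147.
Buyers pay Pb = 147 − 66 = 81; Q' = -986 + 8·147 = 190.
ΔCS = ½(46 + 190)(129 − 81) = 5664; ΔPS = ½(46 + 190)(147 − 129) = 2124.
Government spending = 66 × 190 = 12540.
DWL = ½ × 66 × (190 − 46) = 4752; fraction = 4752 / 12540 = 36/95.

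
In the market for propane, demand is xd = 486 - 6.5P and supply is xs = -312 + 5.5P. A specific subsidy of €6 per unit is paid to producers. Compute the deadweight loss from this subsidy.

Pre-subsidy: 486 - 6.5P = -312 + 5.5P gives P* = 66.5, x* = 53.75.
With the subsidy, sellers receive Ps = Pb + 6 for each unit, where Pb is the price buyers pay.
Supply in terms of Pb becomes xs = -312 + 5.5(Pb + 6) = -279 + 5.5Pb. Setting this equal to demand: 486 - 6.5Pb = -279 + 5.5Pb, so Pb = 63.75.
Sellers receive Ps = 63.75 + 6 = 69.75; x' = 486 − 6.5·63.75 = 71.625.
The subsidy expands output by 71.625 − 53.75 = 17.875 past the efficient level; on those units the gap between marginal cost and willingness to pay runs from 0 up to 6.
DWL = ½ × 6 × 17.875 = 53.625.

Deadweight loss = €53.625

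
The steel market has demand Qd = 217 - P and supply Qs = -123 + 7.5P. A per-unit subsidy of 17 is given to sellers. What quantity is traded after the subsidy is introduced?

Pre-subsidy: 217 - P = -123 + 7.5P gives P* = 40, Q* = 177.
With the subsidy, sellers receive Ps = Pb + 17 for each unit, where Pb is the price buyers pay.
Supply in terms of Pb becomes Qs = -123 + 7.5(Pb + 17) = 4.5 + 7.5Pb. Setting this equal to demand: 217 - Pb = 4.5 + 7.5Pb, so Pb = 25.
Sellers receive Ps = 25 + 17 = 42; Q' = 217 − 1·25 = 192.

Q' = 192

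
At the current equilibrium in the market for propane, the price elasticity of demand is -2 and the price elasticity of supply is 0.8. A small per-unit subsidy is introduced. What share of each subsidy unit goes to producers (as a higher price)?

For a small subsidy around the equilibrium, the benefit split depends on the relative slopes, which at a point are proportional to the elasticities.
Buyer share = εs/(εs + |εd|) = 0.8/(0.8 + 2) = 2/7; seller share = |εd|/(εs + |εd|) = 5/7.
So producers capture 5/7 of the subsidy.

Producer share = 5/7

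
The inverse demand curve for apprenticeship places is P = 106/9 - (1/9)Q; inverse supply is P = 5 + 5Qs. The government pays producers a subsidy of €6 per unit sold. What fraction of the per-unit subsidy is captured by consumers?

Pre-subsidy: 106/9 - (1/9)Q = 5 + 5Q gives Q* = 61/46 and P* = 535/46.
With the subsidy, sellers receive Ps = Pb + 6 for each unit, where Pb is the price buyers pay.
On the curves, Pb = 106/9 - (1/9)Q and Ps = 5 + 5Q; the wedge Ps − Pb = 6 gives 5 + 5Q − (106/9 - (1/9)Q) = 6, so Q' = 2.5.
Then Pb = 106/9 − (1/9)·2.5 = 11.5 and Ps = 5 + 5·2.5 = 17.5.
Buyers' price falls by P* − Pb = 535/46 − 11.5 = 3/23; sellers' price rises by Ps − P* = 17.5 − 535/46 = 135/23.
So consumers capture (3/23)/6 = 1/46 of each unit of subsidy.

Consumer share = 1/46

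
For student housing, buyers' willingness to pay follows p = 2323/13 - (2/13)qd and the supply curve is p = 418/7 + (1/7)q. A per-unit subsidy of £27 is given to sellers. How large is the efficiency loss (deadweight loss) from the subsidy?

Pre-subsidy: 2323/13 - (2/13)q = 418/7 + (1/7)q gives q* = 401 and p* = 117.
With the subsidy, sellers receive ps = pb + 27 for each unit, where pb is the price buyers pay.
On the curves, pb = 2323/13 - (2/13)q and ps = 418/7 + (1/7)q; the wedge ps − pb = 27 gives 418/7 + (1/7)q − (2323/13 - (2/13)q) = 27, so q' = 492.
Then pb = 2323/13 − (2/13)·492 = 103 and ps = 418/7 + (1/7)·492 = 130.
The subsidy expands output by 492 − 401 = 91 past the efficient level; on those units the gap between marginal cost and willingness to pay runs from 0 up to 27.
DWL = ½ × 27 × 91 = 1228.5.

Deadweight loss = £1228.5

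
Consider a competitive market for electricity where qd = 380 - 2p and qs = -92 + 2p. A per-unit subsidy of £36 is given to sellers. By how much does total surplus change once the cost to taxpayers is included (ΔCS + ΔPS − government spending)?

Pre-subsidy: 380 - 2p = -92 + 2p gives p* = 118, q* = 144.
With the subsidy, sellers receive ps = pb + 36 for each unit, where pb is the price buyers pay.
Supply in terms of pb becomes qs = -92 + 2(pb + 36) = -20 + 2pb. Setting this equal to demand: 380 - 2pb = -20 + 2pb, so pb = 100.
Sellers receive ps = 100 + 36 = 136; q' = 380 − 2·100 = 180.
ΔCS = ½(144 + 180)(118 − 100) = 2916; ΔPS = ½(144 + 180)(136 − 118) = 2916.
Government spending = 36 × 180 = 6480.
Net change = 2916 + 2916 − 6480 = -648. The loss equals the DWL triangle ½·36·36.

Net change in total surplus = -£648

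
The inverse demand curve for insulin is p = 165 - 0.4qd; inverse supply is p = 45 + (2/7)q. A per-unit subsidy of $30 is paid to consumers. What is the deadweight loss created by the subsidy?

Pre-subsidy: 165 - 0.4q = 45 + (2/7)q gives q* = 175 and p* = 95.
With the rebate, buyers effectively pay pb = ps − 30, where ps is the price sellers receive.
On the curves, pb = 165 - 0.4q and ps = 45 + (2/7)q; the wedge ps − pb = 30 gives 45 + (2/7)q − (165 - 0.4q) = 30, so q' = 218.75.
Then pb = 165 − 0.4·218.75 = 77.5 and ps = 45 + (2/7)·218.75 = 107.5.
The subsidy expands output by 218.75 − 175 = 43.75 past the efficient level; on those units the gap between marginal cost and willingness to pay runs from 0 up to 30.
DWL = ½ × 30 × 43.75 = 656.25.

Deadweight loss = $656.25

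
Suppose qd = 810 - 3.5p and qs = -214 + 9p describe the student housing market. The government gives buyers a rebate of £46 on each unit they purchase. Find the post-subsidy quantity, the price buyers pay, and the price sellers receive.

Pre-subsidy: 810 - 3.5p = -214 + 9p gives p* = 81.92, q* = 523.28.
With the rebate, buyers effectively pay pb = ps − 46, where ps is the price sellers receive.
Demand in terms of ps becomes qd = 810 − 3.5(ps − 46) = 971 - 3.5ps. Setting this equal to supply: 971 - 3.5ps = -214 + 9ps, so ps = 94.8.
Buyers pay pb = 94.8 − 46 = 48.8; q' = -214 + 9·94.8 = 639.2.

q' = 639.2; buyers pay £48.8; sellers receive £94.8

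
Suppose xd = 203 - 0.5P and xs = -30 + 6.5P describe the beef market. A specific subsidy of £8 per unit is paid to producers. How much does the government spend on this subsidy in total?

Government cost = 10644/7

Pre-subsidy: 203 - 0.5P = -30 + 6.5P gives P* = 233/7, x* = 2609/14.
With the subsidy, sellers receive Ps = Pb + 8 for each unit, where Pb is the price buyers pay.
Supply in terms of Pb becomes xs = -30 + 6.5(Pb + 8) = 22 + 6.5Pb. Setting this equal to demand: 203 - 0.5Pb = 22 + 6.5Pb, so Pb = 181/7.
Sellers receive Ps = 181/7 + 8 = 237/7; x' = 203 − 0.5·(181/7) = 2661/14.
Government outlay = subsidy × quantity = 8 × 2661/14 = 10644/7.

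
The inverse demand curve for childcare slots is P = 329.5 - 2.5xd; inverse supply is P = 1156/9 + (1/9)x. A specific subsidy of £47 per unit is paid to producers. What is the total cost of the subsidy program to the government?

Pre-subsidy: 329.5 - 2.5x = 1156/9 + (1/9)x gives x* = 77 and P* = 137.
With the subsidy, sellers receive Ps = Pb + 47 for each unit, where Pb is the price buyers pay.
On the curves, Pb = 329.5 - 2.5x and Ps = 1156/9 + (1/9)x; the wedge Ps − Pb = 47 gives 1156/9 + (1/9)x − (329.5 - 2.5x) = 47, so x' = 95.
Then Pb = 329.5 − 2.5·95 = 92 and Ps = 1156/9 + (1/9)·95 = 139.
Government outlay = subsidy × quantity = 47 × 95 = 4465.

Government cost = £4465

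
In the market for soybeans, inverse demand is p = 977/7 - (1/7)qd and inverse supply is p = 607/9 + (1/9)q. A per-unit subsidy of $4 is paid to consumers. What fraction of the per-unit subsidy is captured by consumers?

Pre-subsidy: 977/7 - (1/7)q = 607/9 + (1/9)q gives q* = 284 and p* = 99.
With the rebate, buyers effectively pay pb = ps − 4, where ps is the price sellers receive.
On the curves, pb = 977/7 - (1/7)q and ps = 607/9 + (1/9)q; the wedge ps − pb = 4 gives 607/9 + (1/9)q − (977/7 - (1/7)q) = 4, so q' = 299.75.
Then pb = 977/7 − (1/7)·299.75 = 96.75 and ps = 607/9 + (1/9)·299.75 = 100.75.
Buyers' price falls by p* − pb = 99 − 96.75 = 2.25; sellers' price rises by ps − p* = 100.75 − 99 = 1.75.
So consumers capture 2.25/4 = 0.5625 of each unit of subsidy.

Consumer share = 0.5625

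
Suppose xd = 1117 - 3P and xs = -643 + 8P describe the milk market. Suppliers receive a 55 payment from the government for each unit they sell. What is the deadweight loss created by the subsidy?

Pre-subsidy: 1117 - 3P = -643 + 8P gives P* = 160, x* = 637.
With the subsidy, sellers receive Ps = Pb + 55 for each unit, where Pb is the price buyers pay.
Supply in terms of Pb becomes xs = -643 + 8(Pb + 55) = -203 + 8Pb. Setting this equal to demand: 1117 - 3Pb = -203 + 8Pb, so Pb = 120.
Sellers receive Ps = 120 + 55 = 175; x' = 1117 − 3·120 = 757.
The subsidy expands output by 757 − 637 = 120 past the efficient level; on those units the gap between marginal cost and willingness to pay runs from 0 up to 55.
DWL = ½ × 55 × 120 = 3300.

Deadweight loss = 3300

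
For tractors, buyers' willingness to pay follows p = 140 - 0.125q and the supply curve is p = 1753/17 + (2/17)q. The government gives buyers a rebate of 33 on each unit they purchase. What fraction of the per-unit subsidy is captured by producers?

Pre-subsidy: 140 - 0.125q = 1753/17 + (2/17)q gives q* = 152 and p* = 121.
With the rebate, buyers effectively pay pb = ps − 33, where ps is the price sellers receive.
On the curves, pb = 140 - 0.125q and ps = 1753/17 + (2/17)q; the wedge ps − pb = 33 gives 1753/17 + (2/17)q − (140 - 0.125q) = 33, so q' = 288.
Then pb = 140 − 0.125·288 = 104 and ps = 1753/17 + (2/17)·288 = 137.
Buyers' price falls by p* − pb = 121 − 104 = 17; sellers' price rises by ps − p* = 137 − 121 = 16.
So producers capture 16/33 = 16/33 of each unit of subsidy.

Producer share = 16/33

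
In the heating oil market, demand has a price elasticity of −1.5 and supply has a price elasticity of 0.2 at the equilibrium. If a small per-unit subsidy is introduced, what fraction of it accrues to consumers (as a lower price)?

For a small subsidy around the equilibrium, the benefit split depends on the relative slopes, which at a point are proportional to the elasticities.
Buyer share = εs/(εs + |εd|) = 0.2/(0.2 + 1.5) = 2/17; seller share = |εd|/(εs + |εd|) = 15/17.

Consumer share = 2/17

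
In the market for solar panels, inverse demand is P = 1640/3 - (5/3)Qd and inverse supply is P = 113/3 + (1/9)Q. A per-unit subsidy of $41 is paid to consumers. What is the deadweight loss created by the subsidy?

Pre-subsidy: 1640/3 - (5/3)Q = 113/3 + (1/9)Q gives Q* = 286.3125 and P* = 3335/48.
With the rebate, buyers effectively pay Pb = Ps − 41, where Ps is the price sellers receive.
On the curves, Pb = 1640/3 - (5/3)Q and Ps = 113/3 + (1/9)Q; the wedge Ps − Pb = 41 gives 113/3 + (1/9)Q − (1640/3 - (5/3)Q) = 41, so Q' = 309.375.
Then Pb = 1640/3 − (5/3)·309.375 = 745/24 and Ps = 113/3 + (1/9)·309.375 = 1729/24.
The subsidy expands output by 309.375 − 286.3125 = 23.0625 past the efficient level; on those units the gap between marginal cost and willingness to pay runs from 0 up to 41.
DWL = ½ × 41 × 23.0625 = 472.78125.

Deadweight loss = $472.78125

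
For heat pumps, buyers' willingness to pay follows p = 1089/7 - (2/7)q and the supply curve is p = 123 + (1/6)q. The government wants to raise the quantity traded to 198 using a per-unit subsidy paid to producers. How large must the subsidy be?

Required subsidy s = 57 per unit

At q = 198, from the demand curve buyers pay pb = 1089/7 − (2/7)·198 = 99; from the supply curve sellers need ps = 123 + (1/6)·198 = 156.
The subsidy must fill the gap: s = ps − pb = 156 − 99 = 57.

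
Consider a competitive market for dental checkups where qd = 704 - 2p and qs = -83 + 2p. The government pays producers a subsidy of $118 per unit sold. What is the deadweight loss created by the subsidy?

Deadweight loss = $6962

Pre-subsidy: 704 - 2p = -83 + 2p gives p* = 196.75, q* = 310.5.
With the subsidy, sellers receive ps = pb + 118 for each unit, where pb is the price buyers pay.
Supply in terms of pb becomes qs = -83 + 2(pb + 118) = 153 + 2pb. Setting this equal to demand: 704 - 2pb = 153 + 2pb, so pb = 137.75.
Sellers receive ps = 137.75 + 118 = 255.75; q' = 704 − 2·137.75 = 428.5.
The subsidy expands output by 428.5 − 310.5 = 118 past the efficient level; on those units the gap between marginal cost and willingness to pay runs from 0 up to 118.
DWL = ½ × 118 × 118 = 6962.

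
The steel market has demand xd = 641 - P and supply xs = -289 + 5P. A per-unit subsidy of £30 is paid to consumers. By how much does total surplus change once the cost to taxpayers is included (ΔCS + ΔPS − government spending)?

Net change in total surplus = -£375

Pre-subsidy: 641 - P = -289 + 5P gives P* = 155, x* = 486.
With the rebate, buyers effectively pay Pb = Ps − 30, where Ps is the price sellers receive.
Demand in terms of Ps becomes xd = 641 − 1(Ps − 30) = 671 - Ps. Setting this equal to supply: 671 - Ps = -289 + 5Ps, so Ps = 160.
Buyers pay Pb = 160 − 30 = 130; x' = -289 + 5·160 = 511.
ΔCS = ½(486 + 511)(155 − 130) = 12462.5; ΔPS = ½(486 + 511)(160 − 155) = 2492.5.
Government spending = 30 × 511 = 15330.
Net change = 12462.5 + 2492.5 − 15330 = -375. The loss equals the DWL triangle ½·30·25.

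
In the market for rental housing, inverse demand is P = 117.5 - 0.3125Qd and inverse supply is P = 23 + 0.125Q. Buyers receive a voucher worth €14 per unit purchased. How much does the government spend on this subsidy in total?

Government cost = €3472

Pre-subsidy: 117.5 - 0.3125Q = 23 + 0.125Q gives Q* = 216 and P* = 50.
With the rebate, buyers effectively pay Pb = Ps − 14, where Ps is the price sellers receive.
On the curves, Pb = 117.5 - 0.3125Q and Ps = 23 + 0.125Q; the wedge Ps − Pb = 14 gives 23 + 0.125Q − (117.5 - 0.3125Q) = 14, so Q' = 248.
Then Pb = 117.5 − 0.3125·248 = 40 and Ps = 23 + 0.125·248 = 54.
Government outlay = subsidy × quantity = 14 × 248 = 3472.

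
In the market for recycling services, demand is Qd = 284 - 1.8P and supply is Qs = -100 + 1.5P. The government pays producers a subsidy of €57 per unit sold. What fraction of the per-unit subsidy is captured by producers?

Pre-subsidy: 284 - 1.8P = -100 + 1.5P gives P* = 1280/11, Q* = 820/11.
With the subsidy, sellers receive Ps = Pb + 57 for each unit, where Pb is the price buyers pay.
Supply in terms of Pb becomes Qs = -100 + 1.5(Pb + 57) = -14.5 + 1.5Pb. Setting this equal to demand: 284 - 1.8Pb = -14.5 + 1.5Pb, so Pb = 995/11.
Sellers receive Ps = 995/11 + 57 = 1622/11; Q' = 284 − 1.8·(995/11) = 1333/11.
Buyers' price falls by P* − Pb = 1280/11 − 995/11 = 285/11; sellers' price rises by Ps − P* = 1622/11 − 1280/11 = 342/11.
So producers capture (342/11)/57 = 6/11 of each unit of subsidy.

Producer share = 6/11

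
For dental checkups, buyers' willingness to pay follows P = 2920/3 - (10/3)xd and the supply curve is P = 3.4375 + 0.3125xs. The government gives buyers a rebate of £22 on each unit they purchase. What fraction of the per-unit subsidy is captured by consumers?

Pre-subsidy: 2920/3 - (10/3)x = 3.4375 + 0.3125x gives x* = 9311/35 and P* = 606/7.
With the rebate, buyers effectively pay Pb = Ps − 22, where Ps is the price sellers receive.
On the curves, Pb = 2920/3 - (10/3)x and Ps = 3.4375 + 0.3125x; the wedge Ps − Pb = 22 gives 3.4375 + 0.3125x − (2920/3 - (10/3)x) = 22, so x' = 47611/175.
Then Pb = 2920/3 − (10/3)·(47611/175) = 2326/35 and Ps = 3.4375 + 0.3125·(47611/175) = 3096/35.
Buyers' price falls by P* − Pb = 606/7 − 2326/35 = 704/35; sellers' price rises by Ps − P* = 3096/35 − 606/7 = 66/35.
So consumers capture (704/35)/22 = 32/35 of each unit of subsidy.

Consumer share = 32/35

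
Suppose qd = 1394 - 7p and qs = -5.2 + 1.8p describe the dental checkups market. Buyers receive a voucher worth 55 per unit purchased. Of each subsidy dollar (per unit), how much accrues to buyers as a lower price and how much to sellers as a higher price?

Buyers gain 11.25 per unit; sellers gain 43.75 per unit

Pre-subsidy: 1394 - 7p = -5.2 + 1.8p gives p* = 159, q* = 281.
With the rebate, buyers effectively pay pb = ps − 55, where ps is the price sellers receive.
Demand in terms of ps becomes qd = 1394 − 7(ps − 55) = 1779 - 7ps. Setting this equal to supply: 1779 - 7ps = -5.2 + 1.8ps, so ps = 202.75.
Buyers pay pb = 202.75 − 55 = 147.75; q' = -5.2 + 1.8·202.75 = 359.75.
Buyers' price falls by p* − pb = 159 − 147.75 = 11.25; sellers' price rises by ps − p* = 202.75 − 159 = 43.75.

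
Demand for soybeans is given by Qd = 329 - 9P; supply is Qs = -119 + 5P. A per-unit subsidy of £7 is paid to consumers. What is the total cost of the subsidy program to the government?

Government cost = £444.5

Pre-subsidy: 329 - 9P = -119 + 5P gives P* = 32, Q* = 41.
With the rebate, buyers effectively pay Pb = Ps − 7, where Ps is the price sellers receive.
Demand in terms of Ps becomes Qd = 329 − 9(Ps − 7) = 392 - 9Ps. Setting this equal to supply: 392 - 9Ps = -119 + 5Ps, so Ps = 36.5.
Buyers pay Pb = 36.5 − 7 = 29.5; Q' = -119 + 5·36.5 = 63.5.
Government outlay = subsidy × quantity = 7 × 63.5 = 444.5.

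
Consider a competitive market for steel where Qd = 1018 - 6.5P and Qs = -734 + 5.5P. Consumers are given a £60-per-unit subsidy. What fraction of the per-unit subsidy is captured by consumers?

Consumer share = 11/24

Pre-subsidy: 1018 - 6.5P = -734 + 5.5P gives P* = 146, Q* = 69.
With the rebate, buyers effectively pay Pb = Ps − 60, where Ps is the price sellers receive.
Demand in terms of Ps becomes Qd = 1018 − 6.5(Ps − 60) = 1408 - 6.5Ps. Setting this equal to supply: 1408 - 6.5Ps = -734 + 5.5Ps, so Ps = 178.5.
Buyers pay Pb = 178.5 − 60 = 118.5; Q' = -734 + 5.5·178.5 = 247.75.
Buyers' price falls by P* − Pb = 146 − 118.5 = 27.5; sellers' price rises by Ps − P* = 178.5 − 146 = 32.5.
So consumers capture 27.5/60 = 11/24 of each unit of subsidy.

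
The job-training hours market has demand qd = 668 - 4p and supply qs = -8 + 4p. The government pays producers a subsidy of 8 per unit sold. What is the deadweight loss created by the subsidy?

Pre-subsidy: 668 - 4p = -8 + 4p gives p* = 84.5, q* = 330.
With the subsidy, sellers receive ps = pb + 8 for each unit, where pb is the price buyers pay.
Supply in terms of pb becomes qs = -8 + 4(pb + 8) = 24 + 4pb. Setting this equal to demand: 668 - 4pb = 24 + 4pb, so pb = 80.5.
Sellers receive ps = 80.5 + 8 = 88.5; q' = 668 − 4·80.5 = 346.
The subsidy expands output by 346 − 330 = 16 past the efficient level; on those units the gap between marginal cost and willingness to pay runs from 0 up to 8.
DWL = ½ × 8 × 16 = 64.

Deadweight loss = 64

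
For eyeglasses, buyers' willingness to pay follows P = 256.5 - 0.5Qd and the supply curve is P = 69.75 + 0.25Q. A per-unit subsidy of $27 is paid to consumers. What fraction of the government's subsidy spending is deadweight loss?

DWL / government spending = 6/95

Pre-subsidy: 256.5 - 0.5Q = 69.75 + 0.25Q gives Q* = 249 and P* = 132.
With the rebate, buyers effectively pay Pb = Ps − 27, where Ps is the price sellers receive.
On the curves, Pb = 256.5 - 0.5Q and Ps = 69.75 + 0.25Q; the wedge Ps − Pb = 27 gives 69.75 + 0.25Q − (256.5 - 0.5Q) = 27, so Q' = 285.
Then Pb = 256.5 − 0.5·285 = 114 and Ps = 69.75 + 0.25·285 = 141.
ΔCS = ½(249 + 285)(132 − 114) = 4806; ΔPS = ½(249 + 285)(141 − 132) = 2403.
Government spending = 27 × 285 = 7695.
DWL = ½ × 27 × (285 − 249) = 486; fraction = 486 / 7695 = 6/95.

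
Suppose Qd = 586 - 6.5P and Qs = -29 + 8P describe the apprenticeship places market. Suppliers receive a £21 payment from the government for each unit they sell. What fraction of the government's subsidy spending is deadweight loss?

DWL / government spending = 1092/11183

Pre-subsidy: 586 - 6.5P = -29 + 8P gives P* = 1230/29, Q* = 8999/29.
With the subsidy, sellers receive Ps = Pb + 21 for each unit, where Pb is the price buyers pay.
Supply in terms of Pb becomes Qs = -29 + 8(Pb + 21) = 139 + 8Pb. Setting this equal to demand: 586 - 6.5Pb = 139 + 8Pb, so Pb = 894/29.
Sellers receive Ps = 894/29 + 21 = 1503/29; Q' = 586 − 6.5·(894/29) = 11183/29.
ΔCS = ½(8999/29 + 11183/29)(1230/29 − 894/29) = 3390576/841; ΔPS = ½(8999/29 + 11183/29)(1503/29 − 1230/29) = 2754843/841.
Government spending = 21 × 11183/29 = 234843/29.
DWL = ½ × 21 × (11183/29 − 8999/29) = 22932/29; fraction = (22932/29) / (234843/29) = 1092/11183.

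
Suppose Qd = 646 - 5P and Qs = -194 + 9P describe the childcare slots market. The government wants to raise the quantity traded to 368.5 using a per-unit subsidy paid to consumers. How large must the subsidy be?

Required subsidy s = 7 per unit

At Q = 368.5, invert demand for the buyer price: Pb = (646 − 368.5)/5 = 55.5; invert supply for the seller price: Ps = (368.5 − (-194))/9 = 62.5.
The subsidy must fill the gap: s = Ps − Pb = 62.5 − 55.5 = 7.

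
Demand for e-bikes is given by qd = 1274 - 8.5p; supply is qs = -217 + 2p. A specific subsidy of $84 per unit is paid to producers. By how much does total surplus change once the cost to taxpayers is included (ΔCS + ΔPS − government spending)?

Net change in total surplus = -$5712

Pre-subsidy: 1274 - 8.5p = -217 + 2p gives p* = 142, q* = 67.
With the subsidy, sellers receive ps = pb + 84 for each unit, where pb is the price buyers pay.
Supply in terms of pb becomes qs = -217 + 2(pb + 84) = -49 + 2pb. Setting this equal to demand: 1274 - 8.5pb = -49 + 2pb, so pb = 126.
Sellers receive ps = 126 + 84 = 210; q' = 1274 − 8.5·126 = 203.
ΔCS = ½(67 + 203)(142 − 126) = 2160; ΔPS = ½(67 + 203)(210 − 142) = 9180.
Government spending = 84 × 203 = 17052.
Net change = 2160 + 9180 − 17052 = -5712. The loss equals the DWL triangle ½·84·136.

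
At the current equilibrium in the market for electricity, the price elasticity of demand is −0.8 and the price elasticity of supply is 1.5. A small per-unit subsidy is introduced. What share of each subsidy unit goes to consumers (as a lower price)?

For a small subsidy around the equilibrium, the benefit split depends on the relative slopes, which at a point are proportional to the elasticities.
Buyer share = εs/(εs + |εd|) = 1.5/(1.5 + 0.8) = 15/23; seller share = |εd|/(εs + |εd|) = 8/23.

Consumer share = 15/23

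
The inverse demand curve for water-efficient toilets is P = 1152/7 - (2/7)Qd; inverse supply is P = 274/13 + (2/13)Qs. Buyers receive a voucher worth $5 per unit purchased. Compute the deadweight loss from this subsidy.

Deadweight loss = $28.4375

Pre-subsidy: 1152/7 - (2/7)Q = 274/13 + (2/13)Q gives Q* = 326.45 and P* = 71.3.
With the rebate, buyers effectively pay Pb = Ps − 5, where Ps is the price sellers receive.
On the curves, Pb = 1152/7 - (2/7)Q and Ps = 274/13 + (2/13)Q; the wedge Ps − Pb = 5 gives 274/13 + (2/13)Q − (1152/7 - (2/7)Q) = 5, so Q' = 337.825.
Then Pb = 1152/7 − (2/7)·337.825 = 68.05 and Ps = 274/13 + (2/13)·337.825 = 73.05.
The subsidy expands output by 337.825 − 326.45 = 11.375 past the efficient level; on those units the gap between marginal cost and willingness to pay runs from 0 up to 5.
DWL = ½ × 5 × 11.375 = 28.4375.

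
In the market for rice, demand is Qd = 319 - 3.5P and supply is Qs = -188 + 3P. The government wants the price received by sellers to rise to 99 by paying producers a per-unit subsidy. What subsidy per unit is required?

At a seller price of 99, quantity supplied is -188 + 3·99 = 109.
Buyers absorb 109 only when they pay Pb with 319 − 3.5·Pb = 109, i.e. Pb = 60.
s = Ps − Pb = 99 − 60 = 39.

Required subsidy s = 39 per unit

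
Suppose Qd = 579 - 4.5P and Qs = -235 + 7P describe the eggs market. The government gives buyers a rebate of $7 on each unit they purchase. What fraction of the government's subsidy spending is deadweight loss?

DWL / government spending = 147/4288

Pre-subsidy: 579 - 4.5P = -235 + 7P gives P* = 1628/23, Q* = 5991/23.
With the rebate, buyers effectively pay Pb = Ps − 7, where Ps is the price sellers receive.
Demand in terms of Ps becomes Qd = 579 − 4.5(Ps − 7) = 610.5 - 4.5Ps. Setting this equal to supply: 610.5 - 4.5Ps = -235 + 7Ps, so Ps = 1691/23.
Buyers pay Pb = 1691/23 − 7 = 1530/23; Q' = -235 + 7·(1691/23) = 6432/23.
ΔCS = ½(5991/23 + 6432/23)(1628/23 − 1530/23) = 608727/529; ΔPS = ½(5991/23 + 6432/23)(1691/23 − 1628/23) = 782649/1058.
Government spending = 7 × 6432/23 = 45024/23.
DWL = ½ × 7 × (6432/23 − 5991/23) = 3087/46; fraction = (3087/46) / (45024/23) = 147/4288.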